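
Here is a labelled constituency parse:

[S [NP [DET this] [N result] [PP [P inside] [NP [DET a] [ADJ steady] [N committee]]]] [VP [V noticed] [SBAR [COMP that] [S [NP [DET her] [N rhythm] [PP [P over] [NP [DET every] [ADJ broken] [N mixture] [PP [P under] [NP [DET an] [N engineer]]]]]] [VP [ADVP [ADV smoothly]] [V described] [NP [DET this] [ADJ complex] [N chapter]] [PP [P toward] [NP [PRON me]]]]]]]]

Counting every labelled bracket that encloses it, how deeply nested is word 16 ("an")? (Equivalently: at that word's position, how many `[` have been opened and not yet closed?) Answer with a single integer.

Counting open brackets not yet closed at "an": [S [VP [SBAR [S [NP [PP [NP [PP [NP [DET = 10.

10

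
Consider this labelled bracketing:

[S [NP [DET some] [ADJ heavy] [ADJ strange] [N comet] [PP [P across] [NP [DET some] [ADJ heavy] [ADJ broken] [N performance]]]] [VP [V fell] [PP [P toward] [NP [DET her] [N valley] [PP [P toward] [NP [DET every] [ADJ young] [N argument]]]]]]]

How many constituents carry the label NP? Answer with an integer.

4

Scanning left to right, an opening `[NP` appears at word positions 1, 6, 12, 15 — 4 in total.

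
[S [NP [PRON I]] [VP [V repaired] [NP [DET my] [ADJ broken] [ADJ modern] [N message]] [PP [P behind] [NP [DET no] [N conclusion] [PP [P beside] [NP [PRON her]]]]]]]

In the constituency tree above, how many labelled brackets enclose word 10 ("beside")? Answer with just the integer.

The word sits inside P, which is inside PP, inside NP, inside PP, inside VP, inside S — 6 brackets in all.

6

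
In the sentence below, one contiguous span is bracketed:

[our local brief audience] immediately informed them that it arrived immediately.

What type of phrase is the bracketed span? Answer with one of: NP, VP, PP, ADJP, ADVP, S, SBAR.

NP

The span is built around the noun "audience" — a noun phrase (NP).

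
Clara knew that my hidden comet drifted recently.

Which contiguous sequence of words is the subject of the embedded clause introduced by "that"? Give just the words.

In the embedded clause introduced by "that" the verb is "drifted"; the NP preceding it, "my hidden comet", is the subject.

my hidden comet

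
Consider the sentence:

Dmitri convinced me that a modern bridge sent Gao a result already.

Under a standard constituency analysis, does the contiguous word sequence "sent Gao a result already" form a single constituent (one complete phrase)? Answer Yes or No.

The sequence corresponds to a single VP node — the verb phrase "sent Gao a result already".

Yes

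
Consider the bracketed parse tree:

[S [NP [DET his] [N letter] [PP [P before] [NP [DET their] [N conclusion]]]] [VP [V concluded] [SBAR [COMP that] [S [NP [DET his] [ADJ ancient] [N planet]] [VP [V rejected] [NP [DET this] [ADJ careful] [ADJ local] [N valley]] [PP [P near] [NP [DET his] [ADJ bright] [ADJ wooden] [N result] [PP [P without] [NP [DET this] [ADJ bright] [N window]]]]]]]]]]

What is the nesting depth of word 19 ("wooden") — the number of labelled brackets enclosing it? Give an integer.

The word sits inside ADJ, which is inside NP, inside PP, inside VP, inside S, inside SBAR, inside VP, inside S — 8 brackets in all.

8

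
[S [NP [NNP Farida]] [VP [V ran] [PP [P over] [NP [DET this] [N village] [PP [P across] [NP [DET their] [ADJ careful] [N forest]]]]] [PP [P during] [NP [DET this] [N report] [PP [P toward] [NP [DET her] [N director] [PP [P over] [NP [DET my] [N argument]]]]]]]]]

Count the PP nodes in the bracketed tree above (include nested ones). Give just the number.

5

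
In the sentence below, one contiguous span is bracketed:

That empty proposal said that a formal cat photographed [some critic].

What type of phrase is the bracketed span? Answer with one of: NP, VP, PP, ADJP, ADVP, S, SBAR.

The bracketed span "some critic" is headed by "critic", making it a noun phrase (NP).

NP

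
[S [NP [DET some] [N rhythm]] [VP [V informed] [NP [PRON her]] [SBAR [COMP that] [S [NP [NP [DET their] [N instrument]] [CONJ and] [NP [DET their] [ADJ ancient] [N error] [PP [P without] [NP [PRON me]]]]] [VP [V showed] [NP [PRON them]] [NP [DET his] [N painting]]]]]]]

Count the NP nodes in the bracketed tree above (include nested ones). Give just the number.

8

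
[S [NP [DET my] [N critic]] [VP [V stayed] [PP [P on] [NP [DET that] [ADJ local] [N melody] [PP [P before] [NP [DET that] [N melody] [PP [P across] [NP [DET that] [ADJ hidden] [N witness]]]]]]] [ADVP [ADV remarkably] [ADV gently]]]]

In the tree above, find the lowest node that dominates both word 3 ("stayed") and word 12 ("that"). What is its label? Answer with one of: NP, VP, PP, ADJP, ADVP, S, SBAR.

VP

The smallest bracket enclosing both words is [VP stayed on that local melody before that melody across that hidden witness remarkably gently], so the label is VP.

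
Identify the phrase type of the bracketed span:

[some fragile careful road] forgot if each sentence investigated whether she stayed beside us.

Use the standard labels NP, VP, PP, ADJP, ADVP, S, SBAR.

NP

The bracketed span "some fragile careful road" is headed by "road", making it a noun phrase (NP).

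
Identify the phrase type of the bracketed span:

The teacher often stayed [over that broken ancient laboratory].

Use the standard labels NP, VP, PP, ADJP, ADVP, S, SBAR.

PP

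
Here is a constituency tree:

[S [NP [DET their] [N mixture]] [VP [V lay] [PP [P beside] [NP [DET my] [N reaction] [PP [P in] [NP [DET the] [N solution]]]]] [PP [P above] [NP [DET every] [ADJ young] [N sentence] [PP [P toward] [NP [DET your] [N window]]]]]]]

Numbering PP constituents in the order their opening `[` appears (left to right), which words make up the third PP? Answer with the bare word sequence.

above every young sentence toward your window

The PP opening brackets appear, in order, over: "beside my reaction in the solution"; "in the solution"; "above every young sentence toward your window"; "toward your window". The third one spans "above every young sentence toward your window".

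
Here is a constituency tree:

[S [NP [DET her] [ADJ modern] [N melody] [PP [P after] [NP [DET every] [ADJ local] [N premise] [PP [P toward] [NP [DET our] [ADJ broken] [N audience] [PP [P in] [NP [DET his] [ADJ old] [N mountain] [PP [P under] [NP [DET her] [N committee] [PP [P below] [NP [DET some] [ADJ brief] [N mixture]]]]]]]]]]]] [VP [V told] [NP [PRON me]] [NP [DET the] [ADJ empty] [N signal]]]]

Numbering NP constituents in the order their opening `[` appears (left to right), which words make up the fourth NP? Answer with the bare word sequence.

The NP opening brackets appear, in order, over: "her modern melody after every local premise toward our broken audience in his old mountain under her committee below some brief mixture"; "every local premise toward our broken audience in his old mountain under her committee below some brief mixture"; "our broken audience in his old mountain under her committee below some brief mixture"; "his old mountain under her committee below some brief mixture"; "her committee below some brief mixture"; "some brief mixture"; "me"; "the empty signal". The fourth one spans "his old mountain under her committee below some brief mixture".

his old mountain under her committee below some brief mixture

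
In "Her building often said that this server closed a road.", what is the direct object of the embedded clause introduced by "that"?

Within the embedded clause introduced by "that", the direct object of "closed" is "a road".

a road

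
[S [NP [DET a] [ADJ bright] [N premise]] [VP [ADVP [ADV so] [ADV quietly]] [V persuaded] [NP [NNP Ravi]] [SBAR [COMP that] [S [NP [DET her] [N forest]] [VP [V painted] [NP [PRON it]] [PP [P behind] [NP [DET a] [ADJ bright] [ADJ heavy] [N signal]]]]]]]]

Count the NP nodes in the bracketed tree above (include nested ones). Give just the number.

5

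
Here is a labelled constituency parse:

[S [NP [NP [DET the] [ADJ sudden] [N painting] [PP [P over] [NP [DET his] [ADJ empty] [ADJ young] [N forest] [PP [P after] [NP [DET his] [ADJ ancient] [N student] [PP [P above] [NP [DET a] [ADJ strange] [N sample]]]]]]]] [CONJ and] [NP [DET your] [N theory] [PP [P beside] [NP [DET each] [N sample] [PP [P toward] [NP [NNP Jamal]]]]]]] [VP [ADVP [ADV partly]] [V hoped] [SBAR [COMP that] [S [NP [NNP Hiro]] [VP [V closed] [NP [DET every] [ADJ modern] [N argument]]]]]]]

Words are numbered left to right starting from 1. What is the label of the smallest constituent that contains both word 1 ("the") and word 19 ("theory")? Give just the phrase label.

NP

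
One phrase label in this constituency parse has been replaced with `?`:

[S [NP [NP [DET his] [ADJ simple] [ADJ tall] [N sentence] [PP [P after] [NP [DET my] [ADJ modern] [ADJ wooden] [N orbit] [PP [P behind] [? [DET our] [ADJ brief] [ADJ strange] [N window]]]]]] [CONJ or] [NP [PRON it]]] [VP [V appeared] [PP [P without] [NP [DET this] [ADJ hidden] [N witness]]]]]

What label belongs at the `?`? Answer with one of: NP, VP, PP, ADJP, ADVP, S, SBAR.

NP

A constituent whose immediate children are DET 'our', ADJ 'brief', ADJ 'strange', N 'window' is a noun phrase: NP.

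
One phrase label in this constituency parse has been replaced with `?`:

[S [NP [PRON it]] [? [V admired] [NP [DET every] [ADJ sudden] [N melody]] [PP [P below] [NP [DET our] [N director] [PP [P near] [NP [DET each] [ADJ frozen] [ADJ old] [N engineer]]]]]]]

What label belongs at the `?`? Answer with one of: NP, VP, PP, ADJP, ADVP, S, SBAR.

A constituent whose immediate children are V 'admired', NP, PP is a verb phrase: VP.

VP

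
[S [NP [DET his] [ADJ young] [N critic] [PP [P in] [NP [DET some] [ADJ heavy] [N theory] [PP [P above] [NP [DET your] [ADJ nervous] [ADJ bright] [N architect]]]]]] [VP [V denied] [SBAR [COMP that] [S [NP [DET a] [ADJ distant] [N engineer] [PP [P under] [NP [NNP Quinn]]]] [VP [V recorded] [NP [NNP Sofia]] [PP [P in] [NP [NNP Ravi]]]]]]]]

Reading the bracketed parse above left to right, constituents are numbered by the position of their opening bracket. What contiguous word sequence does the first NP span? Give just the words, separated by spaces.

his young critic in some heavy theory above your nervous bright architect

The NP opening brackets appear, in order, over: "his young critic in some heavy theory above your nervous bright architect"; "some heavy theory above your nervous bright architect"; "your nervous bright architect"; "a distant engineer under Quinn"; "Quinn"; "Sofia"; "Ravi". The first one spans "his young critic in some heavy theory above your nervous bright architect".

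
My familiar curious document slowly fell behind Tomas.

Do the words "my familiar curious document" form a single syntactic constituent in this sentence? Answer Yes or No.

Yes

"my familiar curious document" is exactly the noun phrase [NP my familiar curious document], a complete constituent.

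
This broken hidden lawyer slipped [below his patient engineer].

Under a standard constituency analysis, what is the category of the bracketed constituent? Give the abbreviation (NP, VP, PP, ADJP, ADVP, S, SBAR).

PP

"below" is the head of the bracketed span, so the span is a prepositional phrase: PP.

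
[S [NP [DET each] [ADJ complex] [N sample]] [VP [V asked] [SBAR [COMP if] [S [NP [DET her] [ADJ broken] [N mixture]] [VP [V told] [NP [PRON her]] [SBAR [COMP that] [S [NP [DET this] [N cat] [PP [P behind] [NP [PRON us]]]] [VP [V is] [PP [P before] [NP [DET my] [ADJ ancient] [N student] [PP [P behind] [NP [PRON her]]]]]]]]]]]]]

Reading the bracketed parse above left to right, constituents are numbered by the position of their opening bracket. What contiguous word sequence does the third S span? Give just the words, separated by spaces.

this cat behind us is before my ancient student behind her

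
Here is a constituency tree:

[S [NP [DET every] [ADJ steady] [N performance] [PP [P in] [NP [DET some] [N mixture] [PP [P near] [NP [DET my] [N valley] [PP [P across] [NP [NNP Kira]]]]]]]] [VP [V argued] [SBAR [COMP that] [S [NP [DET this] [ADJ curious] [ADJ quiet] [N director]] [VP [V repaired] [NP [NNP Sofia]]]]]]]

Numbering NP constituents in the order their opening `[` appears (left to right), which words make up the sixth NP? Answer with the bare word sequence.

Opening `[NP` markers occur at word positions 1, 5, 8, 11, 14, 19; the sixth of these opens the constituent [NP Sofia].

Sofia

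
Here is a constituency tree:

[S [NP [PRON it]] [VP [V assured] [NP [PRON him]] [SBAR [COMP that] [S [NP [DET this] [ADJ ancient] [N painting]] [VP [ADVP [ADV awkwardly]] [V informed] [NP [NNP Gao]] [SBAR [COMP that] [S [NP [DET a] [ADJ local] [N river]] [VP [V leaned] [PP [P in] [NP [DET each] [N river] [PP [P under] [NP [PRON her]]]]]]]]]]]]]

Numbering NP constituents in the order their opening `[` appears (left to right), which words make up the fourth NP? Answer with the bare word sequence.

Gao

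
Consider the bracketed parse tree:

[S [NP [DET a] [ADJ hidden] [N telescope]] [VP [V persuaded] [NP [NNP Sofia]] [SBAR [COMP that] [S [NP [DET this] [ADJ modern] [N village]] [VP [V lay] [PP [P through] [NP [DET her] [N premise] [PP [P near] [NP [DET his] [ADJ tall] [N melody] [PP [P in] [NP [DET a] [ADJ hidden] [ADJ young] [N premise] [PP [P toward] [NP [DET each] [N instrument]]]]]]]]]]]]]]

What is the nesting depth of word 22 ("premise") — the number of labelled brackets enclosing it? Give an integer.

12

Counting open brackets not yet closed at "premise": [S [VP [SBAR [S [VP [PP [NP [PP [NP [PP [NP [N = 12.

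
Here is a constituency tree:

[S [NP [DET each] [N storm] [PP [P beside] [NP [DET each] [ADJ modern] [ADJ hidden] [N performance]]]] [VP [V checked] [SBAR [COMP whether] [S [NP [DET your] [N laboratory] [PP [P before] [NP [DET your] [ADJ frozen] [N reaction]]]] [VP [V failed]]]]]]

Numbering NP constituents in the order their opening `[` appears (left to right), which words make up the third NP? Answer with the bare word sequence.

your laboratory before your frozen reaction

In left-to-right order the NP constituents are "each storm beside each modern hidden performance"; "each modern hidden performance"; "your laboratory before your frozen reaction"; "your frozen reaction". Number 3 is "your laboratory before your frozen reaction".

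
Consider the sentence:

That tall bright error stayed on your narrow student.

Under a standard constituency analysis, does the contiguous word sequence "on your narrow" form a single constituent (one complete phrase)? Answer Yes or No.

No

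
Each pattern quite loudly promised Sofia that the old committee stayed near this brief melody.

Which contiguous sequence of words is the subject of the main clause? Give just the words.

In the main clause the verb is "promised"; the NP preceding it, "each pattern", is the subject.

each pattern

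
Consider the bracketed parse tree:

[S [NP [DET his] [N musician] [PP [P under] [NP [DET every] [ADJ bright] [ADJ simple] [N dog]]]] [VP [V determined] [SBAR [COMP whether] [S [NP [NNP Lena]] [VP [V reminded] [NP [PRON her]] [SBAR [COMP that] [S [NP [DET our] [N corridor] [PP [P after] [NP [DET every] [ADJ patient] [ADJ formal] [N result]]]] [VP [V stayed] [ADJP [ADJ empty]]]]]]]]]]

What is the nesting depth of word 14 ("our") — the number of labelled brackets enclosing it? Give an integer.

Counting open brackets not yet closed at "our": [S [VP [SBAR [S [VP [SBAR [S [NP [DET = 9.

9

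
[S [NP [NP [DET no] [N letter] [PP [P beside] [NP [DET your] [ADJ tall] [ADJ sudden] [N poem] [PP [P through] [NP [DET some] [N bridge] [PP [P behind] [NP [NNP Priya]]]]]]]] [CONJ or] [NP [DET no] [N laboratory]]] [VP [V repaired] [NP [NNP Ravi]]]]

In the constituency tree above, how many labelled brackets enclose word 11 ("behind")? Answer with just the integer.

9

The word sits inside P, which is inside PP, inside NP, inside PP, inside NP, inside PP, inside NP, inside NP, inside S — 9 brackets in all.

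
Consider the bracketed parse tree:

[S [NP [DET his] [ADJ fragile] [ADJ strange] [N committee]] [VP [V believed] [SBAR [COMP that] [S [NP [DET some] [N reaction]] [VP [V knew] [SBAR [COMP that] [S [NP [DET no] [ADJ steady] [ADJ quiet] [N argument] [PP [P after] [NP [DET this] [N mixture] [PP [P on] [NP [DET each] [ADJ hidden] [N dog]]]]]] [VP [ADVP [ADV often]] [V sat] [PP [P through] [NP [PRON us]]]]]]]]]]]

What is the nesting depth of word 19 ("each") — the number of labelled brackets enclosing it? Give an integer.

13

Path from the root down to the word: S → VP → SBAR → S → VP → SBAR → S → NP → PP → NP → PP → NP → DET. That is 13 enclosing brackets.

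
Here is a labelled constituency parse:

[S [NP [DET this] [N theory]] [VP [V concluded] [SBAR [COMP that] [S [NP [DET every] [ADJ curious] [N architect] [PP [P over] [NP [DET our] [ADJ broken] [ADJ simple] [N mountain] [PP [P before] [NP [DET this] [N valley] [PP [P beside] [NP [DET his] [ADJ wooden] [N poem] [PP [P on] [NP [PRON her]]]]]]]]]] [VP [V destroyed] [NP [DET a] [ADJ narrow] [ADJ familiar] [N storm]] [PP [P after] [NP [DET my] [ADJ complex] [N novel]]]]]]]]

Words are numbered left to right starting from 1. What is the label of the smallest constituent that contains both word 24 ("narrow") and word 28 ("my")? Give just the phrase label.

VP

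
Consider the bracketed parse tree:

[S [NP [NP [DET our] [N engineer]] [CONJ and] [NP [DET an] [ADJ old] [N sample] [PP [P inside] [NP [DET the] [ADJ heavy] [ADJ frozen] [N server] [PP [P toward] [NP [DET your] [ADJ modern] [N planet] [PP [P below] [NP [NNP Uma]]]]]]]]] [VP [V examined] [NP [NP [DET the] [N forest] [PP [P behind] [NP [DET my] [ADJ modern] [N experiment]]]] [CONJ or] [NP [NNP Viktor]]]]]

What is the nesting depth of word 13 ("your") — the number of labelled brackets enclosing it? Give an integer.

8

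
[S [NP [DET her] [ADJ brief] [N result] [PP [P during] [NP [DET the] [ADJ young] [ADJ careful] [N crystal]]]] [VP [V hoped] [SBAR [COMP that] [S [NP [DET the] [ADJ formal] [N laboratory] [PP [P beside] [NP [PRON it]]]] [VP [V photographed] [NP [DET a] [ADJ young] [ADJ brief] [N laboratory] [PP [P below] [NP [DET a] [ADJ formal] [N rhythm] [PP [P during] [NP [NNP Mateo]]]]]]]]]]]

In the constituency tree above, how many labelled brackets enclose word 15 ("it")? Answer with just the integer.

8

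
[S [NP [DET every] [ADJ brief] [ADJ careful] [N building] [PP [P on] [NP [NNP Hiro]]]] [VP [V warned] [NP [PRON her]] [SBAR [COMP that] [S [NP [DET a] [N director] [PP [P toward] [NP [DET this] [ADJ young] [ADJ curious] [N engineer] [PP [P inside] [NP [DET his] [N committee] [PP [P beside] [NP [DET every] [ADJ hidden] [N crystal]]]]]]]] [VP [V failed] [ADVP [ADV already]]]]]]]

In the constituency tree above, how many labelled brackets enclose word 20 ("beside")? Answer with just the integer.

11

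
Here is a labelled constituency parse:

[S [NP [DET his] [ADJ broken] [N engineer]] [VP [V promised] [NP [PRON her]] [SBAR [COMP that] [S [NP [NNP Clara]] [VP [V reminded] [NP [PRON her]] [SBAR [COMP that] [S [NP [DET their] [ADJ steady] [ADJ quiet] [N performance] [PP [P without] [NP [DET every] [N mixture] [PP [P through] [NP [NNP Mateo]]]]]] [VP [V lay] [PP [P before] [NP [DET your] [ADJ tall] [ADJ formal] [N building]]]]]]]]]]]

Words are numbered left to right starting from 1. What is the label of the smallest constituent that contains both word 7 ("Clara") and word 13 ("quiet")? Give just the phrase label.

S

Word 7 lies under S → VP → SBAR → S → NP → NNP; word 13 lies under S → VP → SBAR → S → VP → SBAR → S → NP → ADJ. The lowest shared node is the S.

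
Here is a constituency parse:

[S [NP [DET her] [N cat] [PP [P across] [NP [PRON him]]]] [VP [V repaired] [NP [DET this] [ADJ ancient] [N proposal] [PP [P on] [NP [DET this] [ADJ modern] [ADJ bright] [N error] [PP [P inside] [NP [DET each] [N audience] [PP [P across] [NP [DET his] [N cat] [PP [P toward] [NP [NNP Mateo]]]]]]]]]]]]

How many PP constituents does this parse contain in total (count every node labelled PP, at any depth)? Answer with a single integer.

5

The PP constituents are: [PP across him]; [PP on this modern bright error inside each audience across his cat toward Mateo]; [PP inside each audience across his cat toward Mateo]; [PP across his cat toward Mateo]; [PP toward Mateo]. Total: 5.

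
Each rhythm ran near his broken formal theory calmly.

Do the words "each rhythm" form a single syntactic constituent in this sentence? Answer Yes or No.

Yes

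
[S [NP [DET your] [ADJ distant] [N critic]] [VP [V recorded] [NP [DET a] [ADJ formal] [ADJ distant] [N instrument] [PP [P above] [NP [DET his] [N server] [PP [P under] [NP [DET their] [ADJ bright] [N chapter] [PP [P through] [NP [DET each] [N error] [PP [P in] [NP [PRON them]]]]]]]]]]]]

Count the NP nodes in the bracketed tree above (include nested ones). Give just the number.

Listing each NP by its span: [NP your distant critic]; [NP a formal distant instrument above his server under their bright chapter through each error in them]; [NP his server under their bright chapter through each error in them]; [NP their bright chapter through each error in them]; [NP each error in them]; [NP them] — that makes 6.

6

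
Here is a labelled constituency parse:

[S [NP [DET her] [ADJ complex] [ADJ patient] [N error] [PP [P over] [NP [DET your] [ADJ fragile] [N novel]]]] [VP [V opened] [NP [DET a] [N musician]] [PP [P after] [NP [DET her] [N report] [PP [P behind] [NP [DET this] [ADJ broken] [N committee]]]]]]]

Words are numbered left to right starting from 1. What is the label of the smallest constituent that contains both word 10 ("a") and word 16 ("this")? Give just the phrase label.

The smallest bracket enclosing both words is [VP opened a musician after her report behind this broken committee], so the label is VP.

VP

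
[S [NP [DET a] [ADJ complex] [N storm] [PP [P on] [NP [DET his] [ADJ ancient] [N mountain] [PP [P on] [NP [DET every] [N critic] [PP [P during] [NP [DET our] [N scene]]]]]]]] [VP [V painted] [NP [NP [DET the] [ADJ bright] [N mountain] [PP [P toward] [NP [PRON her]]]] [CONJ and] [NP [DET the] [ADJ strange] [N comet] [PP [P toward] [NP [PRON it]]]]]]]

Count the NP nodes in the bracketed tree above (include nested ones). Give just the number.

9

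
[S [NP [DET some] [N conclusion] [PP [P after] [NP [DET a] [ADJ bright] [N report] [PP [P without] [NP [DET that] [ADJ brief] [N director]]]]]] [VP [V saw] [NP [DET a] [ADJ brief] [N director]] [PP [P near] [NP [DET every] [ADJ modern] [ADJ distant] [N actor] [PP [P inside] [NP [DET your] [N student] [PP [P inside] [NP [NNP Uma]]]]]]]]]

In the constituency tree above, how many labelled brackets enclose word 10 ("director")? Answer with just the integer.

The word sits inside N, which is inside NP, inside PP, inside NP, inside PP, inside NP, inside S — 7 brackets in all.

7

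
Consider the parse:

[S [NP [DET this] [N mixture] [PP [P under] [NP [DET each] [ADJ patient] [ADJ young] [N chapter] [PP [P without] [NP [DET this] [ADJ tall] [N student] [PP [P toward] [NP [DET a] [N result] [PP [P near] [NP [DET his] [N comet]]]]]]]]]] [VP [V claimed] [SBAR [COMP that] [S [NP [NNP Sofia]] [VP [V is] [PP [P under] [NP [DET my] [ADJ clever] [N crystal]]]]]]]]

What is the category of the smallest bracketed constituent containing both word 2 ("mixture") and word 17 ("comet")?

Both words fall inside [NP this mixture under each patient young chapter without this tall student toward a result near his comet] (words 1–17), and no smaller constituent contains them both. Label: NP.

NP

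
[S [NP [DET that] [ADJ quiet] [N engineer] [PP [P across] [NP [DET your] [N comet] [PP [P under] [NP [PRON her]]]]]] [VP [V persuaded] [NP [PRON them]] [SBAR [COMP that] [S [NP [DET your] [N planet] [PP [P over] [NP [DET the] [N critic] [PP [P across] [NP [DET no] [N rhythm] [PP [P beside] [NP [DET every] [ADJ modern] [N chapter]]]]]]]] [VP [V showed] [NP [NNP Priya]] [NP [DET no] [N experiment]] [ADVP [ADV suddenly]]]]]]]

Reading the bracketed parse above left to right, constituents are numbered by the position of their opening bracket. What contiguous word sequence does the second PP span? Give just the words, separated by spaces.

under her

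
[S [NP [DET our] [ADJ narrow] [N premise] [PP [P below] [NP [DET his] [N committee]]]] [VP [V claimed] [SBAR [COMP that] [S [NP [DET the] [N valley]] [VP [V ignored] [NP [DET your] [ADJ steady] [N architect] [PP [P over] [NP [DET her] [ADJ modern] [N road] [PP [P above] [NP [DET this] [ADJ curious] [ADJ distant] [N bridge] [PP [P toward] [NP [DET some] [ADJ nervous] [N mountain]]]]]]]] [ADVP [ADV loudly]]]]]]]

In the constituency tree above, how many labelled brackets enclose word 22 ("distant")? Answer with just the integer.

Path from the root down to the word: S → VP → SBAR → S → VP → NP → PP → NP → PP → NP → ADJ. That is 11 enclosing brackets.

11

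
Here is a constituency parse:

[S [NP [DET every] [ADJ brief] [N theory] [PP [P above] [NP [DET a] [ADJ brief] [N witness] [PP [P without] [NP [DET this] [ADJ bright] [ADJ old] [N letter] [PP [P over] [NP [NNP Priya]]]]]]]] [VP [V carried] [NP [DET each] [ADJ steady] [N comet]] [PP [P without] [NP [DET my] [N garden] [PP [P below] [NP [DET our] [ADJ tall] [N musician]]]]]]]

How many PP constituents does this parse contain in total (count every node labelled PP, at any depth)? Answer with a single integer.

Listing each PP by its span: [PP above a brief witness without this bright old letter over Priya]; [PP without this bright old letter over Priya]; [PP over Priya]; [PP without my garden below our tall musician]; [PP below our tall musician] — that makes 5.

5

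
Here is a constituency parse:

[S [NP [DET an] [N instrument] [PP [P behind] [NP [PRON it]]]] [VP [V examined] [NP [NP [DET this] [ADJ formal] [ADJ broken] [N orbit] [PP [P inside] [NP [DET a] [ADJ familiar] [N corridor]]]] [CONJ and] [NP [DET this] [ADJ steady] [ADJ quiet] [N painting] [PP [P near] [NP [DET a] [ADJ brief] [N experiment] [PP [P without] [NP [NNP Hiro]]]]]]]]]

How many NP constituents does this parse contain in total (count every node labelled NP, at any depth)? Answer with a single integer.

8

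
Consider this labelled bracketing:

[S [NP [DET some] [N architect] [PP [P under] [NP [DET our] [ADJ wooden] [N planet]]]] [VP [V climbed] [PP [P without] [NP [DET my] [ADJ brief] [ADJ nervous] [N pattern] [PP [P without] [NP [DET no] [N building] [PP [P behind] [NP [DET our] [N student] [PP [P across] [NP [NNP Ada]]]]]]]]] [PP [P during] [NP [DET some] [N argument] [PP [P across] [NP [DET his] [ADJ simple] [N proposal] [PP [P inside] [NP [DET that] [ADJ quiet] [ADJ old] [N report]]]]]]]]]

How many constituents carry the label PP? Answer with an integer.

Scanning left to right, an opening `[PP` appears at word positions 3, 8, 13, 16, 19, 21, 24, 28 — 8 in total.

8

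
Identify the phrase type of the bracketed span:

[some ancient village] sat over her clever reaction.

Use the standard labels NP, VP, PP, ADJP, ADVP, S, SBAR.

NP

"village" is the head of the bracketed span, so the span is a noun phrase: NP.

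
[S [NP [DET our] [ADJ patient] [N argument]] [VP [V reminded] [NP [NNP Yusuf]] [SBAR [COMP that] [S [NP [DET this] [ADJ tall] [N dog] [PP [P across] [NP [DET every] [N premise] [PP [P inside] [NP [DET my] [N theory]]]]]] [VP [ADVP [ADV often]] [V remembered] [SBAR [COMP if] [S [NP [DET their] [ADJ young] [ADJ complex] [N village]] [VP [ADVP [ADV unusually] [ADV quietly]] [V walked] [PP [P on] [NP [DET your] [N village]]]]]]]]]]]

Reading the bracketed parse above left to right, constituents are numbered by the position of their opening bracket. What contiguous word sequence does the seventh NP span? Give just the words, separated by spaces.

your village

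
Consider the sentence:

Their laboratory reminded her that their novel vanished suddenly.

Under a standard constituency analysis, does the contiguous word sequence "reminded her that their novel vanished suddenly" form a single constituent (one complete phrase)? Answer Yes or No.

Yes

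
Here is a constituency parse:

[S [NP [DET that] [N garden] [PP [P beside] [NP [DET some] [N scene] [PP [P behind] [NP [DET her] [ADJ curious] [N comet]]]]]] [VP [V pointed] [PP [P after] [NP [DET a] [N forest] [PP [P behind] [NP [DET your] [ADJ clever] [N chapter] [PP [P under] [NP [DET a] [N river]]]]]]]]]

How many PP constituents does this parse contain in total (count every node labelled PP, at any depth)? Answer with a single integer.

5

Scanning left to right, an opening `[PP` appears at word positions 3, 6, 11, 14, 18 — 5 in total.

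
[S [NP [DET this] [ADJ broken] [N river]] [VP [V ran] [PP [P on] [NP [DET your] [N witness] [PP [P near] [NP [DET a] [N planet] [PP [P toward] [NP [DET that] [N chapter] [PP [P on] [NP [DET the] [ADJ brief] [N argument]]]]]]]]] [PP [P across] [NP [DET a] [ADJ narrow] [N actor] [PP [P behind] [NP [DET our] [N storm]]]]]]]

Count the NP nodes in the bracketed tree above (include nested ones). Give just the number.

7

Listing each NP by its span: [NP this broken river]; [NP your witness near a planet toward that chapter on the brief argument]; [NP a planet toward that chapter on the brief argument]; [NP that chapter on the brief argument]; [NP the brief argument]; [NP a narrow actor behind our storm] … — that makes 7.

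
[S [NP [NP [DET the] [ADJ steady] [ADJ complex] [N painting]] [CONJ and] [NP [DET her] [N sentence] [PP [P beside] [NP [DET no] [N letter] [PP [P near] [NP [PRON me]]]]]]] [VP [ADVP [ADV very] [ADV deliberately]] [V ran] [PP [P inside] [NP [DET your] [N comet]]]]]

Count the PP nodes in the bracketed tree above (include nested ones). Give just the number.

3

Scanning left to right, an opening `[PP` appears at word positions 8, 11, 16 — 3 in total.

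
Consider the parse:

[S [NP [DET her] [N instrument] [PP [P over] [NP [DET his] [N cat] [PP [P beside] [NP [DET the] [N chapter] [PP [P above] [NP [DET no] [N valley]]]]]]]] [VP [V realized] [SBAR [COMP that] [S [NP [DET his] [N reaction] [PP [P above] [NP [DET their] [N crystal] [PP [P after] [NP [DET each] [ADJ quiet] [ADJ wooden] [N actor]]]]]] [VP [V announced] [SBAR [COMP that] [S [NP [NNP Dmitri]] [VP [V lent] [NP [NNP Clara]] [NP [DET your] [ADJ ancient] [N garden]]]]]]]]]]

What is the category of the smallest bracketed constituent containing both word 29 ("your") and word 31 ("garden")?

NP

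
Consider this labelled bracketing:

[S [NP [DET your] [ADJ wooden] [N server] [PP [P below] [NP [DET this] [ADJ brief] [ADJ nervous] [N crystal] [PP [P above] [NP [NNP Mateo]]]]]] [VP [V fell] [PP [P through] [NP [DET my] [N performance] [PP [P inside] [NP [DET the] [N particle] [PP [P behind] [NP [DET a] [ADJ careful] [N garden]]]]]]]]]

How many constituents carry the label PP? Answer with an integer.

5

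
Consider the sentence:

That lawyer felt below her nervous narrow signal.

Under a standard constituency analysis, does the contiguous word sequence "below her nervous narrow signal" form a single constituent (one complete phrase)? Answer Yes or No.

These words form the whole prepositional phrase headed by "below", so yes — one constituent.

Yes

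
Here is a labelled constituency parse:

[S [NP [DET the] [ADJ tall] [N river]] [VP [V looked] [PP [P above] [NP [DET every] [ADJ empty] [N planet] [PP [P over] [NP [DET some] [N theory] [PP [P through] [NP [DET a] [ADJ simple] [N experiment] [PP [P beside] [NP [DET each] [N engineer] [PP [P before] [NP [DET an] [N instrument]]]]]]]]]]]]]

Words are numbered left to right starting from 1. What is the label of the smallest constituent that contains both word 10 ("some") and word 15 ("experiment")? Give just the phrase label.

NP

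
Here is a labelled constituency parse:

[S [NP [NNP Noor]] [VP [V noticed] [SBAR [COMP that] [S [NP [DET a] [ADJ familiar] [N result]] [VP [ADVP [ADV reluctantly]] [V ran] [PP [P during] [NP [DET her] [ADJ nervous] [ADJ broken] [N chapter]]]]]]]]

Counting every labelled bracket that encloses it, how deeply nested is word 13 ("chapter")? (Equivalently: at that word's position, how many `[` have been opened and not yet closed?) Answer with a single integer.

8

Counting open brackets not yet closed at "chapter": [S [VP [SBAR [S [VP [PP [NP [N = 8.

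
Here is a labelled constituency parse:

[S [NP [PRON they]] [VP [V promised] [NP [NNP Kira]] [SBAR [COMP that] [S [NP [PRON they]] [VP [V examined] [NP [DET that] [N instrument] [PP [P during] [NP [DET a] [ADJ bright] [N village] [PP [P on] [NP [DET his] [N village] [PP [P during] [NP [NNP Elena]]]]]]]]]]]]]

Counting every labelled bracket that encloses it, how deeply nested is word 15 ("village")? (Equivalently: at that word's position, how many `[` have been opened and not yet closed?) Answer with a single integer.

11

Counting open brackets not yet closed at "village": [S [VP [SBAR [S [VP [NP [PP [NP [PP [NP [N = 11.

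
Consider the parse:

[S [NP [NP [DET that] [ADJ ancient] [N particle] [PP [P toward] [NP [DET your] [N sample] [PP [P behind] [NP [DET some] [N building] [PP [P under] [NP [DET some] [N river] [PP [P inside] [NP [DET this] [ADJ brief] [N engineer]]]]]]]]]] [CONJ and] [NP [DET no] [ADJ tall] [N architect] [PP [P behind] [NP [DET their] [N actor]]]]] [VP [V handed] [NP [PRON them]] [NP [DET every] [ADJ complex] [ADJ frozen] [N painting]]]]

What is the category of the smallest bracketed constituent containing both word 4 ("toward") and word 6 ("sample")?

PP

The smallest bracket enclosing both words is [PP toward your sample behind some building under some river inside this brief engineer], so the label is PP.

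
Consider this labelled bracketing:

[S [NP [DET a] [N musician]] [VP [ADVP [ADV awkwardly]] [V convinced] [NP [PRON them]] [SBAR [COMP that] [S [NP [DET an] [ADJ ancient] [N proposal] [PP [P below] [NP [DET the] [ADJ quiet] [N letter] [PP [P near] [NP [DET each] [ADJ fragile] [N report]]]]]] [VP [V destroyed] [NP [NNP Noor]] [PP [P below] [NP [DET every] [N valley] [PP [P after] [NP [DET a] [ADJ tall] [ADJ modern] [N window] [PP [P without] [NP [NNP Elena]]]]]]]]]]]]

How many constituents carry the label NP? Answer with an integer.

9

Listing each NP by its span: [NP a musician]; [NP them]; [NP an ancient proposal below the quiet letter near each fragile report]; [NP the quiet letter near each fragile report]; [NP each fragile report]; [NP Noor] … — that makes 9.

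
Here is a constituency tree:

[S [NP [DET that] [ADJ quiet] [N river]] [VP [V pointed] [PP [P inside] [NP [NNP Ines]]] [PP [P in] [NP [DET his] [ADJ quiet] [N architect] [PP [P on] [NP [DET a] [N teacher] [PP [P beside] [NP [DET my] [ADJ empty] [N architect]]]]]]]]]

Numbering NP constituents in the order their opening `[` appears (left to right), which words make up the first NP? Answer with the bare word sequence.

that quiet river

In left-to-right order the NP constituents are "that quiet river"; "Ines"; "his quiet architect on a teacher beside my empty architect"; "a teacher beside my empty architect"; "my empty architect". Number 1 is "that quiet river".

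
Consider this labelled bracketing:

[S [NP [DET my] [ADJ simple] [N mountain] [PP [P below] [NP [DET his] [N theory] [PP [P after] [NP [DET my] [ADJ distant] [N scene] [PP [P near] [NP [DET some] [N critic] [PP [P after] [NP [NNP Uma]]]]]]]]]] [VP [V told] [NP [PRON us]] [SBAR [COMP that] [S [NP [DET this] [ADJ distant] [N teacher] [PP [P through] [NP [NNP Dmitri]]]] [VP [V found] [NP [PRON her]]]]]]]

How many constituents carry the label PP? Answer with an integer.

The PP constituents are: [PP below his theory after my distant scene near some critic after Uma]; [PP after my distant scene near some critic after Uma]; [PP near some critic after Uma]; [PP after Uma]; [PP through Dmitri]. Total: 5.

5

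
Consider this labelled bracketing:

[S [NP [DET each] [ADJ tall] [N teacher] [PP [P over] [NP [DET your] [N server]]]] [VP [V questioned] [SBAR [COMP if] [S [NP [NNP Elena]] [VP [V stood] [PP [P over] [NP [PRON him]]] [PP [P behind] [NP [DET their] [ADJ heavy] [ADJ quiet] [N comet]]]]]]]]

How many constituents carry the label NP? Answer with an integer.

5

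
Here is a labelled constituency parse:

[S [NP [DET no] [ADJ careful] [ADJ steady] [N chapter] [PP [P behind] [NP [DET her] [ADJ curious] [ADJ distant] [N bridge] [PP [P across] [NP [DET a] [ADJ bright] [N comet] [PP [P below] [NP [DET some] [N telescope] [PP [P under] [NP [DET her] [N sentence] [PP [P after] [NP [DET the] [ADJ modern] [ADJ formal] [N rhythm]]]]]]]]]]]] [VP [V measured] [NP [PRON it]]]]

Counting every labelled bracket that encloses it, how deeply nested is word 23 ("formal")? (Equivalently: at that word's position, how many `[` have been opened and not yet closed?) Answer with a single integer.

13

Path from the root down to the word: S → NP → PP → NP → PP → NP → PP → NP → PP → NP → PP → NP → ADJ. That is 13 enclosing brackets.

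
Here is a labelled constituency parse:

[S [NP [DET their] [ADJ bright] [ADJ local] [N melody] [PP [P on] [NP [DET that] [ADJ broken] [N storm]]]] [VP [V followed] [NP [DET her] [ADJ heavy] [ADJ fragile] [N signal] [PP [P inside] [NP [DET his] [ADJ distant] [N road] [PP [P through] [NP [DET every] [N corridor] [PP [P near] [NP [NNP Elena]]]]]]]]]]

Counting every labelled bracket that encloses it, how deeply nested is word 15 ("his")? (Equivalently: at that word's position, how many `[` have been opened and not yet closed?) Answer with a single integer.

6

Counting open brackets not yet closed at "his": [S [VP [NP [PP [NP [DET = 6.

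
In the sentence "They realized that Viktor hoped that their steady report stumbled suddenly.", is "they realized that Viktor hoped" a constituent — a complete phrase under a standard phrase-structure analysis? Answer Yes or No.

No

The sequence begins inside the noun phrase "they" and ends inside the verb phrase "realized that Viktor hoped that their steady report stumbled suddenly"; it crosses a phrase boundary, so no single node in the tree spans exactly those words.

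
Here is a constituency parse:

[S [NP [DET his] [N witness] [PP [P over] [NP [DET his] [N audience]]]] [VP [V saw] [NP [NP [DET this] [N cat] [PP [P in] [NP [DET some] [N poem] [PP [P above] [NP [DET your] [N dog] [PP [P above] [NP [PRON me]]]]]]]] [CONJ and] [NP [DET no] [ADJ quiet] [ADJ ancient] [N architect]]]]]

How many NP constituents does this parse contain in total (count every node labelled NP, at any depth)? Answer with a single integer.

8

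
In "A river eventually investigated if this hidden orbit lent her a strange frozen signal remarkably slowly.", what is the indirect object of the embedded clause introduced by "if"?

her

Within the embedded clause introduced by "if", the indirect object of "lent" is "her".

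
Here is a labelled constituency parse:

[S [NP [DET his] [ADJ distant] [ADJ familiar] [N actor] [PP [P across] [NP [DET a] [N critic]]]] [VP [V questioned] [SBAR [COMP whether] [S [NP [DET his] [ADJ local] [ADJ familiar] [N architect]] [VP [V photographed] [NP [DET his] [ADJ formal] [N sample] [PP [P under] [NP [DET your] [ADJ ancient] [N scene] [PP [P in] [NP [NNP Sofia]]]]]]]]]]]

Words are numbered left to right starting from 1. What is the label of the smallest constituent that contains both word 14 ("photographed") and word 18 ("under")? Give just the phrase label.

VP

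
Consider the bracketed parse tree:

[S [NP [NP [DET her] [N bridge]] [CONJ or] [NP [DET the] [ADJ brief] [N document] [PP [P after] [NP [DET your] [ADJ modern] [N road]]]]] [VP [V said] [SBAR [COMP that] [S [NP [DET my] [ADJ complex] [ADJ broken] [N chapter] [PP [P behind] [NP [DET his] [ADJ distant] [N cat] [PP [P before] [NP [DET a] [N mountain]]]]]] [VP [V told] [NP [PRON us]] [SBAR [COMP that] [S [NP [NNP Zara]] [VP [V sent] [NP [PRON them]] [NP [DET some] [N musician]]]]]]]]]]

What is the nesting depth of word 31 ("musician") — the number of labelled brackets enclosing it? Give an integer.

10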